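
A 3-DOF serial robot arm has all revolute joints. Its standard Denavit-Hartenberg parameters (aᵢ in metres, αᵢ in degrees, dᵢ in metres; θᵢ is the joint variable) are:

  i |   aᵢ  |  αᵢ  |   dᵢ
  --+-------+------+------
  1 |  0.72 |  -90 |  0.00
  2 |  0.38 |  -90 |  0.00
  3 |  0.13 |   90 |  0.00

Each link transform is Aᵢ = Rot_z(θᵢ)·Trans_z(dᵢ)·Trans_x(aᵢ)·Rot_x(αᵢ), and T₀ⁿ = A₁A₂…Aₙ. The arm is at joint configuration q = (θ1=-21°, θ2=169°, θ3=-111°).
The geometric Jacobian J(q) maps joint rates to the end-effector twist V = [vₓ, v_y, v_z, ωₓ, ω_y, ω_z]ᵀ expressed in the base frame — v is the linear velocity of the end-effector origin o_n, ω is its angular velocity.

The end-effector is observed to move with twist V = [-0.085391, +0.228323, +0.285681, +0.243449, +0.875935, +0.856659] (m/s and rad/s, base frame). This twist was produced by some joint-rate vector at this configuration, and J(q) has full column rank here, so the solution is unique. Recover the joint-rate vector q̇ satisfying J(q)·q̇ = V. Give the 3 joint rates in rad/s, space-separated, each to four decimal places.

0.4110 0.9050 0.4540

o_n = [0.4101, -0.0274, -0.0636]
J₁: ẑ×o_n = [0.0274, 0.4101, -0.0000], ω = ẑ
J2: z=[0.3584, 0.9336, 0.0000] o=[0.6722, -0.2580, 0.0000] → [-0.0594, 0.0228, 0.3273, 0.3584, 0.9336, 0.0000]
J3: z=[-0.1781, 0.0684, 0.9816] o=[0.3239, -0.1243, -0.0725] → [-0.0945, 0.0862, -0.0232, -0.1781, 0.0684, 0.9816]
q̇ = J⁺·V = [0.4110, 0.9050, 0.4540]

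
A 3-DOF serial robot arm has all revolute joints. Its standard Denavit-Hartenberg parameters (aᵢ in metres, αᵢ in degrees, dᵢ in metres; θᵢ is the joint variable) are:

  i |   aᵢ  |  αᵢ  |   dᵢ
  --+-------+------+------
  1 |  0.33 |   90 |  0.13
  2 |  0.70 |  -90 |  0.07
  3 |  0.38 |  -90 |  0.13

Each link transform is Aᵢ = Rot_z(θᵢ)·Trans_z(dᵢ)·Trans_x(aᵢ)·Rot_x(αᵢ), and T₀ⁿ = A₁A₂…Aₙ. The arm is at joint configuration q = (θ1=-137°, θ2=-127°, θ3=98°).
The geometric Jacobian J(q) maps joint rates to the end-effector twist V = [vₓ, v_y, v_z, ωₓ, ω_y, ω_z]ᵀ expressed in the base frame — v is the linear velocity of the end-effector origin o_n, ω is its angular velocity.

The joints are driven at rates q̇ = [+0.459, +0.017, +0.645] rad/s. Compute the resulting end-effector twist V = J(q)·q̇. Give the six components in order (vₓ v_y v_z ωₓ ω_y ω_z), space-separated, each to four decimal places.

-0.0208 -0.0006 0.1890 -0.3883 -0.3389 0.0708

o_n = [0.1764, -0.2543, -0.4650]
J₁: ẑ×o_n = [0.2543, 0.1764, -0.0000], ω = ẑ
J2: z=[-0.6820, 0.7314, 0.0000] o=[-0.2413, -0.2251, 0.1300] → [-0.4352, -0.4058, -0.2856, -0.6820, 0.7314, 0.0000]
J3: z=[-0.5841, -0.5447, -0.6018] o=[0.0190, 0.1134, -0.4290] → [-0.2017, -0.1158, 0.3005, -0.5841, -0.5447, -0.6018]
V = J·q̇ = [-0.0208, -0.0006, 0.1890, -0.3883, -0.3389, 0.0708]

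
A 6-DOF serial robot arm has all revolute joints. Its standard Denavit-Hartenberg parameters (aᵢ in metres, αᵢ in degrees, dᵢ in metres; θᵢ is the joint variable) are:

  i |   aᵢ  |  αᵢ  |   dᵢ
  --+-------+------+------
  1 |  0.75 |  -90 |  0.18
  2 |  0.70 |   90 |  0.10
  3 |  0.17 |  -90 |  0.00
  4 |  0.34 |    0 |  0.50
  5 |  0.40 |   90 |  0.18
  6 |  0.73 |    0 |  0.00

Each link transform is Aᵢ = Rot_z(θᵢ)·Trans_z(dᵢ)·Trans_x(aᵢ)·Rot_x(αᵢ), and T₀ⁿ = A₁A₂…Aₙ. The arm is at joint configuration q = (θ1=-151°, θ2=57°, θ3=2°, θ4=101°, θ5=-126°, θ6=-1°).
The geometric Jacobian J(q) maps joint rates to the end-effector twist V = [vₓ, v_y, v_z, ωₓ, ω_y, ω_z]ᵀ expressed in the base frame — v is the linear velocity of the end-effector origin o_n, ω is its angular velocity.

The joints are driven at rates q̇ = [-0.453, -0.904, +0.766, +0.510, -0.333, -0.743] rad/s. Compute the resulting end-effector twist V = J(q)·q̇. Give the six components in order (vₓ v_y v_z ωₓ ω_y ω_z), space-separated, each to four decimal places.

o_n = [-1.2304, -1.6039, -1.2557]
J₁: ẑ×o_n = [1.6039, -1.2304, 0.0000], ω = ẑ
J2: z=[0.4848, -0.8746, 0.0000] o=[-0.6560, -0.3636, 0.1800] → [1.2556, 0.6960, -1.1037, 0.4848, -0.8746, 0.0000]
J3: z=[-0.7335, -0.4066, 0.5446] o=[-0.9409, -0.6359, -0.4071] → [0.8722, -0.7801, 0.5923, -0.7335, -0.4066, 0.5446]
J4: z=[0.5011, -0.8649, 0.0293] o=[-1.0190, -0.6860, -0.5496] → [0.6375, 0.3477, -0.6429, 0.5011, -0.8649, 0.0293]
J5: z=[0.5011, -0.8649, 0.0293] o=[-0.4938, -0.9636, -0.6623] → [0.5319, 0.2758, -0.9580, 0.5011, -0.8649, 0.0293]
J6: z=[-0.4708, -0.2441, 0.8478] o=[-0.6941, -1.2947, -0.8688] → [0.3565, -0.6368, 0.0146, -0.4708, -0.2441, 0.8478]
V = J·q̇ = [-1.3104, -0.1107, 1.4318, -0.5617, 0.5075, -0.6606]

-1.3104 -0.1107 1.4318 -0.5617 0.5075 -0.6606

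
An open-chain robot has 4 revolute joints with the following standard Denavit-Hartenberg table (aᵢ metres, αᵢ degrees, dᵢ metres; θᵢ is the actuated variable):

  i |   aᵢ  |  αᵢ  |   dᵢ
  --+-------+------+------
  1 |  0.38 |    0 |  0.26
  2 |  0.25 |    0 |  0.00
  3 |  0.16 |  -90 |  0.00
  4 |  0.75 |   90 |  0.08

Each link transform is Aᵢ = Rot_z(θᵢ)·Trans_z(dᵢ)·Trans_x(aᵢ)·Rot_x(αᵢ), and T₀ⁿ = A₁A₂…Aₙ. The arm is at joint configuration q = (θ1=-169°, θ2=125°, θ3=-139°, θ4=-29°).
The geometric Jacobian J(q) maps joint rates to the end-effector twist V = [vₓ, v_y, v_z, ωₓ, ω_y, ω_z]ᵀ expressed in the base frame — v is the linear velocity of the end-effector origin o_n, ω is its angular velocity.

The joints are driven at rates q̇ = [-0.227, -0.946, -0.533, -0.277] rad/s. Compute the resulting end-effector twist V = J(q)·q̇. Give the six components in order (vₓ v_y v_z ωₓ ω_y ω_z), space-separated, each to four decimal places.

-0.1830 1.2657 0.1817 0.0145 0.2766 -1.7060

o_n = [-1.0122, -0.2834, 0.6236]
J₁: ẑ×o_n = [0.2834, -1.0122, 0.0000], ω = ẑ
J2: z=[0.0000, 0.0000, 1.0000] o=[-0.3730, -0.0725, 0.2600] → [0.2109, -0.6392, 0.0000, 0.0000, 0.0000, 1.0000]
J3: z=[0.0000, 0.0000, 1.0000] o=[-0.1932, -0.2462, 0.2600] → [0.0372, -0.8190, 0.0000, 0.0000, 0.0000, 1.0000]
J4: z=[-0.0523, -0.9986, 0.0000] o=[-0.3530, -0.2378, 0.2600] → [-0.3631, 0.0190, -0.6560, -0.0523, -0.9986, 0.0000]
V = J·q̇ = [-0.1830, 1.2657, 0.1817, 0.0145, 0.2766, -1.7060]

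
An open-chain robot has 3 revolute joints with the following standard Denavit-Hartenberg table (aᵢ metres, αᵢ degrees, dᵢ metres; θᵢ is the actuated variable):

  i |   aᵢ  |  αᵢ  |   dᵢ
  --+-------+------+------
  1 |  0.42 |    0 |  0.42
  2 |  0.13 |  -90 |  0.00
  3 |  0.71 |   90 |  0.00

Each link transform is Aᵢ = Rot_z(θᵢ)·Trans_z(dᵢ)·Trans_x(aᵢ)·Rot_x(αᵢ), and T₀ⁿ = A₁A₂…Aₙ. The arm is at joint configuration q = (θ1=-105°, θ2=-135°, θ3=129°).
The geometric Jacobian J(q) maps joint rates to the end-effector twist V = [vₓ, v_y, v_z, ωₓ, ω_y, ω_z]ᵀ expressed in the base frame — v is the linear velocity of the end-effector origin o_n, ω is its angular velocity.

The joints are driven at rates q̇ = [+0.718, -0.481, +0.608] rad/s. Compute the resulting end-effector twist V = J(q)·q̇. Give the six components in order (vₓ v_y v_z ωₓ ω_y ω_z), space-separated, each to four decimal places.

o_n = [0.0497, -0.6801, -0.1318]
J₁: ẑ×o_n = [0.6801, 0.0497, -0.0000], ω = ẑ
J2: z=[0.0000, 0.0000, 1.0000] o=[-0.1087, -0.4057, 0.4200] → [0.2744, 0.1584, -0.0000, 0.0000, 0.0000, 1.0000]
J3: z=[-0.8660, -0.5000, 0.0000] o=[-0.1737, -0.2931, 0.4200] → [0.2759, -0.4778, 0.4468, -0.8660, -0.5000, 0.0000]
V = J·q̇ = [0.5240, -0.3310, 0.2717, -0.5265, -0.3040, 0.2370]

0.5240 -0.3310 0.2717 -0.5265 -0.3040 0.2370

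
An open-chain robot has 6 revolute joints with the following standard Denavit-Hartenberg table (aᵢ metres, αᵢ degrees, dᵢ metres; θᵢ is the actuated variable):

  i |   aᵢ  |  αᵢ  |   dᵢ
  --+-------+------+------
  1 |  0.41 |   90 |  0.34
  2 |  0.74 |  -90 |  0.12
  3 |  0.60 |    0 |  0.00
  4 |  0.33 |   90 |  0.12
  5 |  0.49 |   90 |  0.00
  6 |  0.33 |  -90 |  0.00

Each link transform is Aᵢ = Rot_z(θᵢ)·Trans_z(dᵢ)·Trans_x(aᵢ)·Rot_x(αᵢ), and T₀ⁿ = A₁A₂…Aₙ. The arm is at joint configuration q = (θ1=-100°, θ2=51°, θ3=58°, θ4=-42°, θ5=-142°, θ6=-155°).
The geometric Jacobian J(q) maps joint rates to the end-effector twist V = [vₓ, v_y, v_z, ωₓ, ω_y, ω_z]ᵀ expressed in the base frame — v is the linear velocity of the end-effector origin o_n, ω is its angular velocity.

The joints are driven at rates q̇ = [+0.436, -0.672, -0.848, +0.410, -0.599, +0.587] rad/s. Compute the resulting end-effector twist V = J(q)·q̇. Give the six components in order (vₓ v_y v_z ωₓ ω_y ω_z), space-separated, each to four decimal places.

0.2075 -0.5984 -0.2185 1.1901 0.1370 0.0532

o_n = [0.3625, -1.2401, 1.2680]
J₁: ẑ×o_n = [1.2401, 0.3625, -0.0000], ω = ẑ
J2: z=[-0.9848, 0.1736, 0.0000] o=[-0.0712, -0.4038, 0.3400] → [0.1611, 0.9139, 0.7483, -0.9848, 0.1736, 0.0000]
J3: z=[0.1349, 0.7653, 0.6293] o=[-0.2702, -0.8416, 0.9151] → [0.5209, 0.3506, -0.5381, 0.1349, 0.7653, 0.6293]
J4: z=[0.1349, 0.7653, 0.6293] o=[0.1961, -1.1270, 1.1622] → [0.1522, 0.0905, -0.1426, 0.1349, 0.7653, 0.6293]
J5: z=[-0.9768, -0.0039, 0.2142] o=[0.2672, -1.2475, 1.4842] → [-0.0007, -0.1908, -0.0069, -0.9768, -0.0039, 0.2142]
J6: z=[0.0039, 0.9993, 0.0360] o=[0.1623, -1.2299, 1.0059] → [0.2623, 0.0062, -0.2002, 0.0039, 0.9993, 0.0360]
V = J·q̇ = [0.2075, -0.5984, -0.2185, 1.1901, 0.1370, 0.0532]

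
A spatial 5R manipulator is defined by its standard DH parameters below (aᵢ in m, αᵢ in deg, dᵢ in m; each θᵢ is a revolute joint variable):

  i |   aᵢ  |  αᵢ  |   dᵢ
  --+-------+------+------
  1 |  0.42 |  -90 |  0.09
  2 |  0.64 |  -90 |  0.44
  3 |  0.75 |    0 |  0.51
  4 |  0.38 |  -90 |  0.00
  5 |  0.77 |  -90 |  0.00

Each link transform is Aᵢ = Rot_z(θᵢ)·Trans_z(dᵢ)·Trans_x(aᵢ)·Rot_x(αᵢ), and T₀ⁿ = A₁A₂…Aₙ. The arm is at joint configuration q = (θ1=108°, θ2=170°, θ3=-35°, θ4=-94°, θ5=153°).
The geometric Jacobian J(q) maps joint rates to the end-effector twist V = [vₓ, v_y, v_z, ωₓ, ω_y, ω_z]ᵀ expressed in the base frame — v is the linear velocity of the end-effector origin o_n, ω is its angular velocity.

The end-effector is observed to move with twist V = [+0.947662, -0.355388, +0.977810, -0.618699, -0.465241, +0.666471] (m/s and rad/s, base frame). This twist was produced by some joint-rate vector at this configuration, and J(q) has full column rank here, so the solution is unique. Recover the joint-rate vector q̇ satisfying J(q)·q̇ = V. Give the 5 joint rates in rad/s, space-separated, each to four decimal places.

o_n = [-0.2822, -1.1777, -0.0033]
J₁: ẑ×o_n = [1.1777, -0.2822, 0.0000], ω = ẑ
J2: z=[-0.9511, -0.3090, 0.0000] o=[-0.1298, 0.3994, 0.0900] → [0.0288, -0.0887, 1.4529, -0.9511, -0.3090, 0.0000]
J3: z=[0.0537, -0.1651, 0.9848] o=[-0.3535, -0.3360, -0.0211] → [0.8260, 0.0692, -0.0334, 0.0537, -0.1651, 0.9848]
J4: z=[0.0537, -0.1651, 0.9848] o=[-0.5483, -1.1285, 0.3744] → [0.1108, 0.2823, 0.0413, 0.0537, -0.1651, 0.9848]
J5: z=[-0.3620, -0.9224, -0.1349] o=[-0.9019, -0.9958, 0.4160] → [0.3621, -0.2354, 0.6375, -0.3620, -0.9224, -0.1349]
q̇ = J⁺·V = [0.8570, 0.5050, -0.2670, 0.1230, 0.3610]

0.8570 0.5050 -0.2670 0.1230 0.3610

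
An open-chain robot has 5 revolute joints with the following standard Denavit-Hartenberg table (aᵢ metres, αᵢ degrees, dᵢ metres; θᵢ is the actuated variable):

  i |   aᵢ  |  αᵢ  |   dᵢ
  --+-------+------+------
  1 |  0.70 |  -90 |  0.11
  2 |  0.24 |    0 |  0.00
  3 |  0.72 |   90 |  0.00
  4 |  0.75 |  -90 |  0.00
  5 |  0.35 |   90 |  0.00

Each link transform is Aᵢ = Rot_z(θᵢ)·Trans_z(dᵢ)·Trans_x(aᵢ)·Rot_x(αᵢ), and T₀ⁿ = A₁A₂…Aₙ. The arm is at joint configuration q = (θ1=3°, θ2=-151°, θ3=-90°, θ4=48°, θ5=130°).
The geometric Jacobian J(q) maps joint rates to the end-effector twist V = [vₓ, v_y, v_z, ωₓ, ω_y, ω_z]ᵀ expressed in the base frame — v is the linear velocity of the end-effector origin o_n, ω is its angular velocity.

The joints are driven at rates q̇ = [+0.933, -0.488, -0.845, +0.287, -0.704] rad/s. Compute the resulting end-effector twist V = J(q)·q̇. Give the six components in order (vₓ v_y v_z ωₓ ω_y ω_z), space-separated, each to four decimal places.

o_n = [-0.2838, 0.3758, -0.5806]
J₁: ẑ×o_n = [-0.3758, -0.2838, 0.0000], ω = ẑ
J2: z=[-0.0523, 0.9986, 0.0000] o=[0.6990, 0.0366, 0.1100] → [-0.6897, -0.0361, 0.9638, -0.0523, 0.9986, 0.0000]
J3: z=[-0.0523, 0.9986, 0.0000] o=[0.4894, 0.0256, 0.2264] → [-0.8059, -0.0422, 0.7539, -0.0523, 0.9986, 0.0000]
J4: z=[0.8734, 0.0458, -0.4848] o=[0.1408, 0.0074, -0.4034] → [0.1705, 0.3607, 0.3412, 0.8734, 0.0458, -0.4848]
J5: z=[0.3248, 0.6871, 0.6500] o=[-0.1313, 0.5512, -0.8423] → [0.2938, -0.1841, 0.0478, 0.3248, 0.6871, 0.6500]
V = J·q̇ = [0.5090, 0.0217, -1.0431, 0.0918, -1.8017, 0.3363]

0.5090 0.0217 -1.0431 0.0918 -1.8017 0.3363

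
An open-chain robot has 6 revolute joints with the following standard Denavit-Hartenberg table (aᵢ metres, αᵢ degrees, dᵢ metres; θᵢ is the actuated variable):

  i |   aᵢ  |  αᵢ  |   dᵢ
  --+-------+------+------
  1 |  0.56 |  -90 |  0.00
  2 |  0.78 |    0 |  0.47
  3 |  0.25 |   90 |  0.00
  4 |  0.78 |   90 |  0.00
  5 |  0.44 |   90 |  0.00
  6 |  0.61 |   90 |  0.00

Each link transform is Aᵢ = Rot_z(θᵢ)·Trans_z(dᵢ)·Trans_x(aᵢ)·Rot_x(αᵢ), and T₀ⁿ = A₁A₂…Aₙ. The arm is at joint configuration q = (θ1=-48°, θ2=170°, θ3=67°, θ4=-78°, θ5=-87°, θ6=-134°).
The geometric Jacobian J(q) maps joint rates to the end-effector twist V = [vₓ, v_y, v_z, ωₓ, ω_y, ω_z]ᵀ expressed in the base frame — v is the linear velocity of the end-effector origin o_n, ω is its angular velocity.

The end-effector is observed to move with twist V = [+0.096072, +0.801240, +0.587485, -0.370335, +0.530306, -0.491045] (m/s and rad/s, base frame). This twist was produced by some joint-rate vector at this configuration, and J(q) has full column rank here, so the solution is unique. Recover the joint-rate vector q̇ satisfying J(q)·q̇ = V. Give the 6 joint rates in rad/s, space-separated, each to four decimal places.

o_n = [-0.5874, 0.3496, 0.5792]
J₁: ẑ×o_n = [-0.3496, -0.5874, 0.0000], ω = ẑ
J2: z=[0.7431, 0.6691, 0.0000] o=[0.3747, -0.4162, 0.0000] → [0.3876, -0.4304, 1.2129, 0.7431, 0.6691, 0.0000]
J3: z=[0.7431, 0.6691, 0.0000] o=[0.2100, 0.4692, -0.1354] → [0.4782, -0.5311, 0.4447, 0.7431, 0.6691, 0.0000]
J4: z=[-0.5612, 0.6233, -0.5446] o=[0.1189, 0.5704, 0.0742] → [0.1945, 0.6680, 0.5641, -0.5612, 0.6233, -0.5446]
J5: z=[0.2020, -0.5350, -0.8203] o=[-0.5072, 0.1255, 0.2102] → [-0.0135, -0.0087, 0.0024, 0.2020, -0.5350, -0.8203]
J6: z=[0.8309, 0.5370, -0.1456] o=[-0.2791, -0.1615, 0.4536] → [0.1419, -0.0595, 0.5903, 0.8309, 0.5370, -0.1456]
q̇ = J⁺·V = [-0.2660, 0.1670, -0.5330, 0.6820, -0.2500, 0.4030]

-0.2660 0.1670 -0.5330 0.6820 -0.2500 0.4030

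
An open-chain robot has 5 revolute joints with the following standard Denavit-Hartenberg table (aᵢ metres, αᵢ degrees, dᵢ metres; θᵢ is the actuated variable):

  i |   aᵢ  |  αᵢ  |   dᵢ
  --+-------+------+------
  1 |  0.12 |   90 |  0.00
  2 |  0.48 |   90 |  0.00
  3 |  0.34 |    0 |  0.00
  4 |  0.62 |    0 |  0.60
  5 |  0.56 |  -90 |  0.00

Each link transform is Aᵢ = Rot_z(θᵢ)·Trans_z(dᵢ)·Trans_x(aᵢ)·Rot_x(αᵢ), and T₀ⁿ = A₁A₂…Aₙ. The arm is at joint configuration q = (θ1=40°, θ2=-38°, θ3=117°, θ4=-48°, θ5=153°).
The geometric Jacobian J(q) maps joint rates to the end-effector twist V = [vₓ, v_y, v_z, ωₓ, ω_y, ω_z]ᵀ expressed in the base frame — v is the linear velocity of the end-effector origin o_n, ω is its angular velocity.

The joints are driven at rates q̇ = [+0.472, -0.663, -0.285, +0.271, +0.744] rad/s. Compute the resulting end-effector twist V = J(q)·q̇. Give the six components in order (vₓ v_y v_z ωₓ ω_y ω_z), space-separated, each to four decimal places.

o_n = [0.2144, -0.4820, -0.5539]
J₁: ẑ×o_n = [0.4820, 0.2144, -0.0000], ω = ẑ
J2: z=[0.6428, -0.7660, 0.0000] o=[0.0919, 0.0771, 0.0000] → [0.4243, 0.3560, -0.2656, 0.6428, -0.7660, 0.0000]
J3: z=[-0.4716, -0.3957, -0.7880] o=[0.3817, 0.3203, -0.2955] → [-0.5300, 0.0100, 0.3122, -0.4716, -0.3957, -0.7880]
J4: z=[-0.4716, -0.3957, -0.7880] o=[0.4832, 0.0100, -0.2005] → [-0.2479, 0.0452, 0.1257, -0.4716, -0.3957, -0.7880]
J5: z=[-0.4716, -0.3957, -0.7880] o=[0.7064, -0.5583, -0.8101] → [-0.0413, 0.5086, -0.2307, -0.4716, -0.3957, -0.7880]
V = J·q̇ = [-0.0006, 0.2529, -0.0504, -0.7705, 0.2190, -0.1032]

-0.0006 0.2529 -0.0504 -0.7705 0.2190 -0.1032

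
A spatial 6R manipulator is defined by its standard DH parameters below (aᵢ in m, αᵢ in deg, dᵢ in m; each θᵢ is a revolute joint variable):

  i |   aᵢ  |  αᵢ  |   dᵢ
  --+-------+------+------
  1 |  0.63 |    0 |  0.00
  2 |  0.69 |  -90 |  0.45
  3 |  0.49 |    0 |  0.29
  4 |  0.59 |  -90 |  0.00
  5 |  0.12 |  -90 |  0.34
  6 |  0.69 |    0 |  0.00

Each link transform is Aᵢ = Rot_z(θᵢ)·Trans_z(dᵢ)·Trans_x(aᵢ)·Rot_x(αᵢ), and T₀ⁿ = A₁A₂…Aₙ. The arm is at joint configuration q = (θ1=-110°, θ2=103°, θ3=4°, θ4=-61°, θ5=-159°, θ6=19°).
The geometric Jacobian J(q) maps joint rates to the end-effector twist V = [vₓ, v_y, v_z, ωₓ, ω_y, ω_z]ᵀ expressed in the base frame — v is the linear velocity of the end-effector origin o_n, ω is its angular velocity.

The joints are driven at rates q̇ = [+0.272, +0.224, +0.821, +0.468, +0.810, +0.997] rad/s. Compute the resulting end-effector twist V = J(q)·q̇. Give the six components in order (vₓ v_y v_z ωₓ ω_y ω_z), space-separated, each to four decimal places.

o_n = [1.0488, -0.1762, 0.2430]
J₁: ẑ×o_n = [0.1762, 1.0488, -0.0000], ω = ẑ
J2: z=[0.0000, 0.0000, 1.0000] o=[-0.2155, -0.5920, 0.0000] → [-0.4158, 1.2642, 0.0000, 0.0000, 0.0000, 1.0000]
J3: z=[0.1219, 0.9925, 0.0000] o=[0.4694, -0.6761, 0.4500] → [-0.2054, 0.0252, -0.5141, 0.1219, 0.9925, 0.0000]
J4: z=[0.1219, 0.9925, 0.0000] o=[0.9899, -0.4478, 0.4158] → [-0.1715, 0.0211, -0.0253, 0.1219, 0.9925, 0.0000]
J5: z=[0.8324, -0.1022, -0.5446] o=[1.3088, -0.4870, 0.9106] → [0.2375, 0.6974, 0.2321, 0.8324, -0.1022, -0.5446]
J6: z=[0.3075, 0.9028, 0.3006] o=[1.5365, -0.4716, 0.6315] → [-0.4395, -0.0271, 0.5312, 0.3075, 0.9028, 0.3006]
V = J·q̇ = [-0.5399, 1.1368, 0.2837, 1.1379, 2.0967, 0.3545]

-0.5399 1.1368 0.2837 1.1379 2.0967 0.3545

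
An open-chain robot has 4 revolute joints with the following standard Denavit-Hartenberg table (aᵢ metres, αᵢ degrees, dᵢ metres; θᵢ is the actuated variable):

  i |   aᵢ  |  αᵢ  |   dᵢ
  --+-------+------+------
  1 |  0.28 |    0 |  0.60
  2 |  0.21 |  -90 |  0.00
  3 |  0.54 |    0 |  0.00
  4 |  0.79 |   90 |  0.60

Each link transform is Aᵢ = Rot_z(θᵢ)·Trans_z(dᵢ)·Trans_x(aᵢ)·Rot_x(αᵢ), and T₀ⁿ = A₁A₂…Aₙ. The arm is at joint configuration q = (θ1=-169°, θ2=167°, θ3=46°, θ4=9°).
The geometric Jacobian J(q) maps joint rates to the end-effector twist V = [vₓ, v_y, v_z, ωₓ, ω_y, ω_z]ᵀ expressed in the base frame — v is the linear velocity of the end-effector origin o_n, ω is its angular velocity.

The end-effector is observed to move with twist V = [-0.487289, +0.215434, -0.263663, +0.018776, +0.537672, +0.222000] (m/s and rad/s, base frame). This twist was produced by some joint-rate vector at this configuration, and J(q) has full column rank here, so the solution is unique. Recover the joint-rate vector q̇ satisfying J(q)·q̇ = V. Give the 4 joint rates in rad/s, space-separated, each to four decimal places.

0.1180 0.1040 0.0530 0.4850

o_n = [0.7837, 0.5100, -0.4356]
J₁: ẑ×o_n = [-0.5100, 0.7837, 0.0000], ω = ẑ
J2: z=[0.0000, 0.0000, 1.0000] o=[-0.2749, -0.0534, 0.6000] → [-0.5634, 1.0585, 0.0000, 0.0000, 0.0000, 1.0000]
J3: z=[0.0349, 0.9994, 0.0000] o=[-0.0650, -0.0608, 0.6000] → [-1.0349, 0.0361, -0.8282, 0.0349, 0.9994, 0.0000]
J4: z=[0.0349, 0.9994, 0.0000] o=[0.3099, -0.0738, 0.2116] → [-0.6467, 0.0226, -0.4531, 0.0349, 0.9994, 0.0000]
q̇ = J⁺·V = [0.1180, 0.1040, 0.0530, 0.4850]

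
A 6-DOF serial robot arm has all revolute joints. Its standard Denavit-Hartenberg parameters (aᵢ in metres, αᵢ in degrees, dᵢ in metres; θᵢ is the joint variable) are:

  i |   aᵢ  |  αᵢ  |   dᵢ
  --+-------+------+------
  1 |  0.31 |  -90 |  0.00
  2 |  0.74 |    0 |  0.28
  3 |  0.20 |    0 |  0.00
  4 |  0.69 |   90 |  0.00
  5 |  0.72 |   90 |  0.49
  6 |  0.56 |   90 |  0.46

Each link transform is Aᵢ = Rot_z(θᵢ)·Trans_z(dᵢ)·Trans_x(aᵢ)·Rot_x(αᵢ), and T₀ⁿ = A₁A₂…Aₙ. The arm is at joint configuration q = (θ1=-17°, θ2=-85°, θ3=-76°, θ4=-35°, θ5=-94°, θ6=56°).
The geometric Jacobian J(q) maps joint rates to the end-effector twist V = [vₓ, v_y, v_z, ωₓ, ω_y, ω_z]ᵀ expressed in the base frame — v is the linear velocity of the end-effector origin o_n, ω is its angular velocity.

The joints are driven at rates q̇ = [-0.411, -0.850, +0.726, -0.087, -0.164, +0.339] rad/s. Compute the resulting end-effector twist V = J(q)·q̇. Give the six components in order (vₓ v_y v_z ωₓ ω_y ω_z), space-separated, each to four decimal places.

-0.4911 0.2784 -0.0053 0.2129 -0.2610 -0.1601

o_n = [0.0725, -0.7736, -0.1588]
J₁: ẑ×o_n = [0.7736, 0.0725, -0.0000], ω = ẑ
J2: z=[0.2924, 0.9563, 0.0000] o=[0.2965, -0.0906, 0.0000] → [-0.1519, 0.0464, 0.0145, 0.2924, 0.9563, 0.0000]
J3: z=[0.2924, 0.9563, 0.0000] o=[0.4400, 0.1583, 0.7372] → [-0.8569, 0.2620, 0.0790, 0.2924, 0.9563, 0.0000]
J4: z=[0.2924, 0.9563, 0.0000] o=[0.2592, 0.2136, 0.8023] → [-0.9191, 0.2810, -0.1101, 0.2924, 0.9563, 0.0000]
J5: z=[0.2636, -0.0806, -0.9613] o=[-0.3751, 0.4075, 0.6121] → [-1.0732, -0.2271, -0.2752, 0.2636, -0.0806, -0.9613]
J6: z=[0.9374, -0.2137, 0.2750] o=[-0.4098, -0.3330, 0.1549] → [0.1882, 0.4268, -0.3099, 0.9374, -0.2137, 0.2750]
V = J·q̇ = [-0.4911, 0.2784, -0.0053, 0.2129, -0.2610, -0.1601]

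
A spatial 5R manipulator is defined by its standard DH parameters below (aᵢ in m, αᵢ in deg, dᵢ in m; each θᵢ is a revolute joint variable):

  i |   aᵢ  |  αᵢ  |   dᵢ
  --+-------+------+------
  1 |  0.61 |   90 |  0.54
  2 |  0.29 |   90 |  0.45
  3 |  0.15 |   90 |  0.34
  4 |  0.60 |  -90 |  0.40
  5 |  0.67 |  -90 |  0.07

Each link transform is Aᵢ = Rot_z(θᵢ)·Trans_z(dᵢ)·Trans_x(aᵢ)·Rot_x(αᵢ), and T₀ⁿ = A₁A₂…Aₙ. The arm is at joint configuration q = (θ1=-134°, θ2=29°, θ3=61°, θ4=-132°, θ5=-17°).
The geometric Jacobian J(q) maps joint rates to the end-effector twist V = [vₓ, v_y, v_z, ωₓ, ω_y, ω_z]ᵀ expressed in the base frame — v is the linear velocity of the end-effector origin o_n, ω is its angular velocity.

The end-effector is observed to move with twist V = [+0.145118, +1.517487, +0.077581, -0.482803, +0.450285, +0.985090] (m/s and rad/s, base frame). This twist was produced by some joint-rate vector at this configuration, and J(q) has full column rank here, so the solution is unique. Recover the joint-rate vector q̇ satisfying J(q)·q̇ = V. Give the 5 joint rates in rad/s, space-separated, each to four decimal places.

-0.6510 0.3950 -0.8660 0.5740 0.8360

o_n = [-0.2404, -0.8080, 1.3356]
J₁: ẑ×o_n = [0.8080, -0.2404, 0.0000], ω = ẑ
J2: z=[-0.7193, 0.6947, 0.0000] o=[-0.4237, -0.4388, 0.5400] → [0.5527, 0.5723, 0.1382, -0.7193, 0.6947, 0.0000]
J3: z=[-0.3368, -0.3487, -0.8746] o=[-0.9236, -0.3087, 0.6806] → [-0.6652, -0.3769, 0.4064, -0.3368, -0.3487, -0.8746]
J4: z=[-0.1826, -0.8870, 0.4240] o=[-1.1767, -0.3818, 0.4185] → [-0.6329, 0.5645, 0.9083, -0.1826, -0.8870, 0.4240]
J5: z=[-0.4611, 0.4582, 0.7599] o=[-0.7287, -0.7026, 0.8837] → [0.2871, 0.5795, -0.1752, -0.4611, 0.4582, 0.7599]
q̇ = J⁺·V = [-0.6510, 0.3950, -0.8660, 0.5740, 0.8360]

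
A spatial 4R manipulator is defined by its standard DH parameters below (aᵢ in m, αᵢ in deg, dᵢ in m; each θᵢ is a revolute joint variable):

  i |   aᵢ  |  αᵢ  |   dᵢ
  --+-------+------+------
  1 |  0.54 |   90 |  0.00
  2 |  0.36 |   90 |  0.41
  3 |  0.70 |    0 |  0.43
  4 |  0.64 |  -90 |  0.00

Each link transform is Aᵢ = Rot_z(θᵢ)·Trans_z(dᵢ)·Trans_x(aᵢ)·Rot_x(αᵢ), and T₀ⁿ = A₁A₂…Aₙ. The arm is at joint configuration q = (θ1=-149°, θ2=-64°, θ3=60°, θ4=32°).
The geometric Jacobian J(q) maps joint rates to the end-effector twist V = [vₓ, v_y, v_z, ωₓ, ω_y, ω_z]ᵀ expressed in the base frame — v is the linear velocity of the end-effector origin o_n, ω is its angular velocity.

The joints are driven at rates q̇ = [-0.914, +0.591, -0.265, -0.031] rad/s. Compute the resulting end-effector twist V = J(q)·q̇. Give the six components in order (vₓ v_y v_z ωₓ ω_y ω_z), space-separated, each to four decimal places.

o_n = [-1.2428, 1.1850, -0.8066]
J₁: ẑ×o_n = [-1.1850, -1.2428, 0.0000], ω = ẑ
J2: z=[-0.5150, 0.8572, 0.0000] o=[-0.4629, -0.2781, 0.0000] → [-0.6914, -0.4154, -0.0850, -0.5150, 0.8572, 0.0000]
J3: z=[0.7704, 0.4629, -0.4384] o=[-0.8093, -0.0080, -0.3236] → [0.2994, 0.5621, 1.1197, 0.7704, 0.4629, -0.4384]
J4: z=[0.7704, 0.4629, -0.4384] o=[-0.9218, 0.6317, -0.8266] → [0.2518, 0.1253, 0.5749, 0.7704, 0.4629, -0.4384]
V = J·q̇ = [0.5873, 0.7376, -0.3648, -0.5324, 0.3696, -0.7842]

0.5873 0.7376 -0.3648 -0.5324 0.3696 -0.7842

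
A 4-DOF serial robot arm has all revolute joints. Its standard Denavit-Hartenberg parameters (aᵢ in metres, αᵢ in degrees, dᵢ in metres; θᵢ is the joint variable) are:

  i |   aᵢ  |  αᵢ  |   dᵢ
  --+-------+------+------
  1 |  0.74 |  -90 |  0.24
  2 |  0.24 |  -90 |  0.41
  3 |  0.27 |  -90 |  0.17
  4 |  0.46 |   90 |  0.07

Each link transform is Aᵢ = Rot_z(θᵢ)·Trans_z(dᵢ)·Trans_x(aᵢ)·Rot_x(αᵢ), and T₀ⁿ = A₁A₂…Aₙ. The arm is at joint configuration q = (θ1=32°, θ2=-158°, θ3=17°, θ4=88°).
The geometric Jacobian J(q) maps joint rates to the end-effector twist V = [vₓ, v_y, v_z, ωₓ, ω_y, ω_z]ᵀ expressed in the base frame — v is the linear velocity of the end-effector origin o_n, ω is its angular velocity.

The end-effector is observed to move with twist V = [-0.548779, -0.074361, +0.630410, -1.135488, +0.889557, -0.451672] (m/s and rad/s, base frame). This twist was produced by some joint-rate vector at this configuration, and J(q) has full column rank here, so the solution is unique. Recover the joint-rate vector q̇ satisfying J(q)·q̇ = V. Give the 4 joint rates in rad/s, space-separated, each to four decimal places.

o_n = [0.0103, 0.3124, 0.1561]
J₁: ẑ×o_n = [-0.3124, 0.0103, 0.0000], ω = ẑ
J2: z=[-0.5299, 0.8480, 0.0000] o=[0.6276, 0.3921, 0.2400] → [-0.0712, -0.0445, 0.5657, -0.5299, 0.8480, 0.0000]
J3: z=[0.3177, 0.1985, 0.9272] o=[0.2216, 0.6219, 0.3299] → [0.2525, -0.1406, -0.0564, 0.3177, 0.1985, 0.9272]
J4: z=[0.7367, -0.6673, -0.1095] o=[0.1144, 0.4619, 0.5843] → [0.2694, 0.3268, -0.1796, 0.7367, -0.6673, -0.1095]
q̇ = J⁺·V = [0.3560, 0.8550, -0.9330, -0.5240]

0.3560 0.8550 -0.9330 -0.5240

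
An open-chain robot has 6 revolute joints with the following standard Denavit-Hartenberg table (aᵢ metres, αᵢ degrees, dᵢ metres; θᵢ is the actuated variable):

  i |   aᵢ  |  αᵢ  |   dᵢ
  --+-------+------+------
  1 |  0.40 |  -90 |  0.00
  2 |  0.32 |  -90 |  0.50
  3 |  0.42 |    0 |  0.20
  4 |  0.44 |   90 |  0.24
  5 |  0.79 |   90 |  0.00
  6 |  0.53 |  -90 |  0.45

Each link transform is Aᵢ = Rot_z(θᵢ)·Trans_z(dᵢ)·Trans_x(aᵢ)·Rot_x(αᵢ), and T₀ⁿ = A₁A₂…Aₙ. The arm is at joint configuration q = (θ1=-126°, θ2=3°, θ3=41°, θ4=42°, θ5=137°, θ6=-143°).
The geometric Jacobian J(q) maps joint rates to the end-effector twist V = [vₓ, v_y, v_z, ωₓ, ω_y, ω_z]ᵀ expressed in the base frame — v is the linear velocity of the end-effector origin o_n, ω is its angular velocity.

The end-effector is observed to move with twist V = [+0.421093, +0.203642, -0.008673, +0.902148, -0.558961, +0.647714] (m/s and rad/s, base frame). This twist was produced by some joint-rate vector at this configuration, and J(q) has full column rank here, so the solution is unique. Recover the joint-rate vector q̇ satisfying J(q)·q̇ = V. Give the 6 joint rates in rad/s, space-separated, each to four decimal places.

o_n = [-0.6603, -0.4162, -1.0376]
J₁: ẑ×o_n = [0.4162, -0.6603, 0.0000], ω = ẑ
J2: z=[0.8090, -0.5878, 0.0000] o=[-0.2351, -0.3236, 0.0000] → [0.6099, 0.8395, -0.3249, 0.8090, -0.5878, 0.0000]
J3: z=[0.0308, 0.0423, -0.9986] o=[-0.0184, -0.8760, -0.0167] → [0.4159, 0.6724, 0.0413, 0.0308, 0.0423, -0.9986]
J4: z=[0.0308, 0.0423, -0.9986] o=[-0.4213, -0.9617, -0.2331] → [0.5106, 0.2635, 0.0269, 0.0308, 0.0423, -0.9986]
J5: z=[-0.4840, -0.8735, -0.0519] o=[-0.7987, -0.7382, -0.4755] → [0.5077, -0.2792, -0.0349, -0.4840, -0.8735, -0.0519]
J6: z=[-0.5739, 0.3617, -0.7347] o=[-0.2768, -0.9955, -1.0099] → [0.4156, 0.2658, -0.1938, -0.5739, 0.3617, -0.7347]
q̇ = J⁺·V = [0.5430, 0.5430, 0.4480, 0.0110, -0.0200, -0.7650]

0.5430 0.5430 0.4480 0.0110 -0.0200 -0.7650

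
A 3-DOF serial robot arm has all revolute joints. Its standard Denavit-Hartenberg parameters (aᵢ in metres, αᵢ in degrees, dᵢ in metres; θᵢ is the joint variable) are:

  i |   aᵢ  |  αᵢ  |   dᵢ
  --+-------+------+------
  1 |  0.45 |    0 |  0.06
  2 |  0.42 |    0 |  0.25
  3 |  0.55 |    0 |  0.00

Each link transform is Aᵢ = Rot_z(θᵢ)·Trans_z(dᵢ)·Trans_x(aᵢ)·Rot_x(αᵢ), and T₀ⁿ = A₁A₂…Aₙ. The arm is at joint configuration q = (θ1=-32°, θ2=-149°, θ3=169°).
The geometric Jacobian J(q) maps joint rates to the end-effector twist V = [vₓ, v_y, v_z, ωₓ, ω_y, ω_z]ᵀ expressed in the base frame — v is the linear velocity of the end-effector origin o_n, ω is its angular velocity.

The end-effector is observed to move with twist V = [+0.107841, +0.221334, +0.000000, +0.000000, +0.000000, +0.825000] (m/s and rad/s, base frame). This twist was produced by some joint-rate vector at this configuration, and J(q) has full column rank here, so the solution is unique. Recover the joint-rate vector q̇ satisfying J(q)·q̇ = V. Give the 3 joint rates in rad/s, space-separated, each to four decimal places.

0.0750 0.5230 0.2270

o_n = [0.4997, -0.3455, 0.3100]
J₁: ẑ×o_n = [0.3455, 0.4997, -0.0000], ω = ẑ
J2: z=[0.0000, 0.0000, 1.0000] o=[0.3816, -0.2385, 0.0600] → [0.1070, 0.1180, -0.0000, 0.0000, 0.0000, 1.0000]
J3: z=[0.0000, 0.0000, 1.0000] o=[-0.0383, -0.2311, 0.3100] → [0.1144, 0.5380, -0.0000, 0.0000, 0.0000, 1.0000]
q̇ = J⁺·V = [0.0750, 0.5230, 0.2270]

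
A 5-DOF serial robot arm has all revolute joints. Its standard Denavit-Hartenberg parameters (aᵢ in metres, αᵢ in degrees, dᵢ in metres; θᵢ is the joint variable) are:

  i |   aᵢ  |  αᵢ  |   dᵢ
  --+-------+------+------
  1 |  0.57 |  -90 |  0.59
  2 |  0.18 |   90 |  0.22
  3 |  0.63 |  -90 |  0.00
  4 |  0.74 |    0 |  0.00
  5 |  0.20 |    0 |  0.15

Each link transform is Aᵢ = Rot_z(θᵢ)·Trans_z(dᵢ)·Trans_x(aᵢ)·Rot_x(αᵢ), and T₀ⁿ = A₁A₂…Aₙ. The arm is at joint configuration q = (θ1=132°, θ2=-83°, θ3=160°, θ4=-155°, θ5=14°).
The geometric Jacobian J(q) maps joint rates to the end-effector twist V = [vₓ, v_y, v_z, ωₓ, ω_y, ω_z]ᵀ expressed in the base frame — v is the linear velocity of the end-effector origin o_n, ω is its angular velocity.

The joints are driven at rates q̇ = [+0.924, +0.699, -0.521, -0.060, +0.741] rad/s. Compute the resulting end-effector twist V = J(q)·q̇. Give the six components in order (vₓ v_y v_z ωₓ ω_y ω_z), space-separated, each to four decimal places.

o_n = [-0.1245, 0.1204, 0.9541]
J₁: ẑ×o_n = [-0.1204, -0.1245, 0.0000], ω = ẑ
J2: z=[-0.7431, -0.6691, 0.0000] o=[-0.3814, 0.4236, 0.5900] → [-0.2436, 0.2706, 0.3972, -0.7431, -0.6691, 0.0000]
J3: z=[0.6641, -0.7376, 0.1219] o=[-0.5596, 0.2927, 0.7687] → [-0.1158, -0.0701, 0.2065, 0.6641, -0.7376, 0.1219]
J4: z=[0.7262, 0.5978, -0.3395] o=[-0.6714, 0.0949, 0.1811] → [0.4708, -0.7470, -0.3084, 0.7262, 0.5978, -0.3395]
J5: z=[0.7262, 0.5978, -0.3395] o=[-0.3447, 0.0748, 0.8447] → [0.0809, -0.1542, -0.0984, 0.7262, 0.5978, -0.3395]
V = J·q̇ = [-0.1895, 0.0412, 0.1156, -0.3709, 0.3237, 0.6293]

-0.1895 0.0412 0.1156 -0.3709 0.3237 0.6293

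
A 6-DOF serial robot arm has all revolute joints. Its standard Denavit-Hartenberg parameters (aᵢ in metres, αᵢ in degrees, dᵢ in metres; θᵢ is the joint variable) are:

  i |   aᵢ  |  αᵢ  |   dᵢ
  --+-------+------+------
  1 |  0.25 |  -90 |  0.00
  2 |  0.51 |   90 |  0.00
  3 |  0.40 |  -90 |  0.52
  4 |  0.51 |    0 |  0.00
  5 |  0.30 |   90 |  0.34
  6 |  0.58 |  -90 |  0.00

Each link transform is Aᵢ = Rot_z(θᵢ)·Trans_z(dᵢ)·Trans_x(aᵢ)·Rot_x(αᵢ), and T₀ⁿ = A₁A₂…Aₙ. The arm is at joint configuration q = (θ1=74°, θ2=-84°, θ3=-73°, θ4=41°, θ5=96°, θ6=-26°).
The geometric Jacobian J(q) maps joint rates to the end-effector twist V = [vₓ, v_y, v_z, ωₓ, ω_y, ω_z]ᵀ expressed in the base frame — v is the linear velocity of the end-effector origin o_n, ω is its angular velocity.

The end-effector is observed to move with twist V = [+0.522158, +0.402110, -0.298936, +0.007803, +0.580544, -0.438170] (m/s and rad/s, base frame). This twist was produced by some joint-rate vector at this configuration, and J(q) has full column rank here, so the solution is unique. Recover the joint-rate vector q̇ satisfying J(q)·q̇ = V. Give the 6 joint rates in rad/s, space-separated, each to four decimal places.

0.5330 0.0990 -0.9980 -0.0430 -0.8090 -0.4640

o_n = [0.3355, 0.6218, 0.6032]
J₁: ẑ×o_n = [-0.6218, 0.3355, 0.0000], ω = ẑ
J2: z=[-0.9613, 0.2756, 0.0000] o=[0.0689, 0.2403, 0.0000] → [0.1663, 0.5798, -0.4402, -0.9613, 0.2756, 0.0000]
J3: z=[-0.2741, -0.9560, 0.1045] o=[0.0836, 0.2916, 0.5072] → [-0.1262, 0.0526, 0.1503, -0.2741, -0.9560, 0.1045]
J4: z=[-0.2535, 0.1767, 0.9511] o=[0.3121, -0.2992, 0.6779] → [-0.8892, 0.0033, -0.2376, -0.2535, 0.1767, 0.9511]
J5: z=[-0.2535, 0.1767, 0.9511] o=[0.7609, -0.0695, 0.7548] → [-0.6843, -0.4430, -0.1001, -0.2535, 0.1767, 0.9511]
J6: z=[0.8332, 0.5394, 0.1219] o=[0.5273, 0.2375, 0.9930] → [-0.2571, 0.3014, 0.4236, 0.8332, 0.5394, 0.1219]
q̇ = J⁺·V = [0.5330, 0.0990, -0.9980, -0.0430, -0.8090, -0.4640]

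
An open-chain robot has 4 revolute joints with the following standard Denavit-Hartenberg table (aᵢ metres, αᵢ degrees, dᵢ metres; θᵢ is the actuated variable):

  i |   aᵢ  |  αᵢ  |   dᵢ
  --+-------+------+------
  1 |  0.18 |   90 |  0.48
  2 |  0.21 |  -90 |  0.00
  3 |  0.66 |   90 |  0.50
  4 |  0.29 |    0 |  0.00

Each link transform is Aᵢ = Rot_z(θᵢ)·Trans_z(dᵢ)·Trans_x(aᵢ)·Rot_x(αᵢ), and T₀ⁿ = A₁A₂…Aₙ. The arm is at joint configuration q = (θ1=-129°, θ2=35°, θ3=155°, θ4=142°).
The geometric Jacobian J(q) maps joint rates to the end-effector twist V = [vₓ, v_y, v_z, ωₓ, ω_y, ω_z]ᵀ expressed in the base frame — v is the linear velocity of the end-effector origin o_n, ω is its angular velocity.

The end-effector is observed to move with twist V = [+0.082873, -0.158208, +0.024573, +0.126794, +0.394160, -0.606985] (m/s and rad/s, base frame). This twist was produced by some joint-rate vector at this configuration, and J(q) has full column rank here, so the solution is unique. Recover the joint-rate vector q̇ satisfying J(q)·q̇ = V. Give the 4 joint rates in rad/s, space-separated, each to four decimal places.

-0.9580 -0.0970 0.5090 -0.2720

o_n = [0.3667, 0.1631, 0.9320]
J₁: ẑ×o_n = [-0.1631, 0.3667, 0.0000], ω = ẑ
J2: z=[-0.7771, 0.6293, 0.0000] o=[-0.1133, -0.1399, 0.4800] → [0.2844, 0.3513, -0.5375, -0.7771, 0.6293, 0.0000]
J3: z=[0.3610, 0.4458, 0.8192] o=[-0.2215, -0.2736, 0.6005] → [-0.2099, 0.3622, -0.1046, 0.3610, 0.4458, 0.8192]
J4: z=[0.4865, -0.8394, 0.2424] o=[0.4841, 0.1546, 0.6669] → [-0.2245, -0.1574, -0.0944, 0.4865, -0.8394, 0.2424]
q̇ = J⁺·V = [-0.9580, -0.0970, 0.5090, -0.2720]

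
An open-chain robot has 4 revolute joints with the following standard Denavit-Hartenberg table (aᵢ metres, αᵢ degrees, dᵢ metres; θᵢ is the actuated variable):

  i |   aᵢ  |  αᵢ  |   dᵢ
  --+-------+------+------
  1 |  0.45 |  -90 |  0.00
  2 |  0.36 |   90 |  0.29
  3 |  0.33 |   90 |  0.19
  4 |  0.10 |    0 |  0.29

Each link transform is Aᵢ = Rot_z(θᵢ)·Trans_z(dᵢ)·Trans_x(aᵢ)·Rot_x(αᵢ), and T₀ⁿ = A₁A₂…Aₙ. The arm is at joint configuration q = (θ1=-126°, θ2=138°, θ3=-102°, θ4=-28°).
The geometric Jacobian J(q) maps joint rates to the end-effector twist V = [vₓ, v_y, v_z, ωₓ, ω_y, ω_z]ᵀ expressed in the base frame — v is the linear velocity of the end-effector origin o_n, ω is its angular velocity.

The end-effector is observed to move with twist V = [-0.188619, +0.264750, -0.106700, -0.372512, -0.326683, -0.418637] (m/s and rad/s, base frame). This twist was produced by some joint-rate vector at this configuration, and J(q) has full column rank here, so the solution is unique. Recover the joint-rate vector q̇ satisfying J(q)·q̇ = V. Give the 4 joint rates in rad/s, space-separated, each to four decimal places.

-0.2240 -0.1580 0.4680 0.2340

o_n = [-0.3730, -0.4133, -0.0992]
J₁: ẑ×o_n = [0.4133, -0.3730, 0.0000], ω = ẑ
J2: z=[0.8090, -0.5878, 0.0000] o=[-0.2645, -0.3641, 0.0000] → [0.0583, 0.0803, -0.1036, 0.8090, -0.5878, 0.0000]
J3: z=[-0.3933, -0.5413, -0.7431] o=[0.1274, -0.3181, -0.2409] → [-0.1475, 0.4276, -0.2334, -0.3933, -0.5413, -0.7431]
J4: z=[-0.2591, -0.7103, 0.6545] o=[-0.2385, -0.2725, -0.3362] → [-0.0761, -0.0267, -0.0591, -0.2591, -0.7103, 0.6545]
q̇ = J⁺·V = [-0.2240, -0.1580, 0.4680, 0.2340]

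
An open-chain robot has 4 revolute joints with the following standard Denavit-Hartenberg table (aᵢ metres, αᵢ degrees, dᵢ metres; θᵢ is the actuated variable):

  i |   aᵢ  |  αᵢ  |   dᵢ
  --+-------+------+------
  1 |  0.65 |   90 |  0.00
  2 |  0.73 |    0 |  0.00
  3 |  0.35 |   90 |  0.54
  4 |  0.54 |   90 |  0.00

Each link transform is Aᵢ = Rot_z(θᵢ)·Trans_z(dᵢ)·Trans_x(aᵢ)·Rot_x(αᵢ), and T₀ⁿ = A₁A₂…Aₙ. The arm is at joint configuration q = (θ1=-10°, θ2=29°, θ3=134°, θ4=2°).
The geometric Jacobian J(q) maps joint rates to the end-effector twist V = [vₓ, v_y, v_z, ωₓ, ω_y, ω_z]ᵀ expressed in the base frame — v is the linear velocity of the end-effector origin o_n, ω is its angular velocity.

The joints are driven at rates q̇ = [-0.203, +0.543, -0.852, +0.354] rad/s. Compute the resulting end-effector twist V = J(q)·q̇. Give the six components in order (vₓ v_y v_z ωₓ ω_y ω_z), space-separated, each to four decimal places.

o_n = [0.3340, -0.6264, 0.6140]
J₁: ẑ×o_n = [0.6264, 0.3340, -0.0000], ω = ẑ
J2: z=[-0.1736, -0.9848, 0.0000] o=[0.6401, -0.1129, 0.0000] → [-0.6047, 0.1066, -0.2123, -0.1736, -0.9848, 0.0000]
J3: z=[-0.1736, -0.9848, 0.0000] o=[1.2689, -0.2237, 0.3539] → [-0.2562, 0.0452, -0.8508, -0.1736, -0.9848, 0.0000]
J4: z=[0.2879, -0.0508, 0.9563] o=[0.8455, -0.6974, 0.4562] → [-0.0760, -0.5346, -0.0055, 0.2879, -0.0508, 0.9563]
V = J·q̇ = [-0.2641, -0.2376, 0.6076, 0.1556, 0.2863, 0.1355]

-0.2641 -0.2376 0.6076 0.1556 0.2863 0.1355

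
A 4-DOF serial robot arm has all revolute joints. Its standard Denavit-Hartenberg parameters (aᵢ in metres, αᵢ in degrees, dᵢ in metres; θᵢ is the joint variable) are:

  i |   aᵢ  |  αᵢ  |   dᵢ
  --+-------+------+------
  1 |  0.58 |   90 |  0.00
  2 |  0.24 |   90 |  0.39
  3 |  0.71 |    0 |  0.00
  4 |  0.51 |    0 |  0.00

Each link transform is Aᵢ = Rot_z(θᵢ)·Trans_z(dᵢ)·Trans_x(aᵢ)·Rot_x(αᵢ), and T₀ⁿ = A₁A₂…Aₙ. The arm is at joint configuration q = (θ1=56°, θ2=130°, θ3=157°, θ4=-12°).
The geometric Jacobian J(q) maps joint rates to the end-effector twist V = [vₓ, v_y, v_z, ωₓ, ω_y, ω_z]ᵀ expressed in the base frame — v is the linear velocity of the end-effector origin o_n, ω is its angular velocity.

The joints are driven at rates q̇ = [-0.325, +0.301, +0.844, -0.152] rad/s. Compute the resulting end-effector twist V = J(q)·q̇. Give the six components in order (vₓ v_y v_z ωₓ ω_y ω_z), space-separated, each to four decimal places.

-0.3071 0.4005 -0.1736 0.5460 0.2712 0.1198

o_n = [1.4190, 0.3871, -0.6368]
J₁: ẑ×o_n = [-0.3871, 1.4190, 0.0000], ω = ẑ
J2: z=[0.8290, -0.5592, 0.0000] o=[0.3243, 0.4808, 0.0000] → [0.3561, 0.5280, 0.5344, 0.8290, -0.5592, 0.0000]
J3: z=[0.4284, 0.6351, 0.6428] o=[0.5614, 0.1349, 0.1839] → [-0.6833, 0.9028, -0.4366, 0.4284, 0.6351, 0.6428]
J4: z=[0.4284, 0.6351, 0.6428] o=[1.0263, 0.3280, -0.3168] → [-0.2412, 0.3895, -0.2241, 0.4284, 0.6351, 0.6428]
V = J·q̇ = [-0.3071, 0.4005, -0.1736, 0.5460, 0.2712, 0.1198]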